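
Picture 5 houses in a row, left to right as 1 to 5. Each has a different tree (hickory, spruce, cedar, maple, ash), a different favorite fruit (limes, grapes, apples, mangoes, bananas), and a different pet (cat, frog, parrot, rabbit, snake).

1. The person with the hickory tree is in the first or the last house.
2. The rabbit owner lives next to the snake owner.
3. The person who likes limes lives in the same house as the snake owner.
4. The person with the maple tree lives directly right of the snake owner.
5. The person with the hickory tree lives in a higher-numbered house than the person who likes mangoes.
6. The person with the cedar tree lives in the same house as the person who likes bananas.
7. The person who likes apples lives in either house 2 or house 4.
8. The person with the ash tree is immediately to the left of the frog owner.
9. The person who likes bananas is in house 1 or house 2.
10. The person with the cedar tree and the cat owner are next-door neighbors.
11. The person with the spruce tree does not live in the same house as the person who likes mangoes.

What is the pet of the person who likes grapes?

parrot

Clue 5 places the person with the hickory tree in house 5.
So house 5 gets grapes for favorite fruit.
The person with the cedar tree is narrowed to house 1 or 2; consider each.
Placing it in house 1 leads to a contradiction, so it's in house 2.
The person who likes bananas is in house 2 (clue 6).
By clue 4, the person with the maple tree is in house 4.
By clue 4, the snake owner is in house 3.
House 4 favorite fruit: only apples fits.
Clue 3: the person who likes limes is in house 3.
So house 1 gets mangoes for favorite fruit.
So house 1 gets cat for pet.
So house 5 gets parrot for pet.
By clue 11, the person with the spruce tree is in house 3.
House 1 tree: only ash fits.
Clue 8 places the frog owner in house 2.
So house 4 gets rabbit for pet.
So: house 1 = ash/mangoes/cat, house 2 = cedar/bananas/frog, house 3 = spruce/limes/snake, house 4 = maple/apples/rabbit, house 5 = hickory/grapes/parrot.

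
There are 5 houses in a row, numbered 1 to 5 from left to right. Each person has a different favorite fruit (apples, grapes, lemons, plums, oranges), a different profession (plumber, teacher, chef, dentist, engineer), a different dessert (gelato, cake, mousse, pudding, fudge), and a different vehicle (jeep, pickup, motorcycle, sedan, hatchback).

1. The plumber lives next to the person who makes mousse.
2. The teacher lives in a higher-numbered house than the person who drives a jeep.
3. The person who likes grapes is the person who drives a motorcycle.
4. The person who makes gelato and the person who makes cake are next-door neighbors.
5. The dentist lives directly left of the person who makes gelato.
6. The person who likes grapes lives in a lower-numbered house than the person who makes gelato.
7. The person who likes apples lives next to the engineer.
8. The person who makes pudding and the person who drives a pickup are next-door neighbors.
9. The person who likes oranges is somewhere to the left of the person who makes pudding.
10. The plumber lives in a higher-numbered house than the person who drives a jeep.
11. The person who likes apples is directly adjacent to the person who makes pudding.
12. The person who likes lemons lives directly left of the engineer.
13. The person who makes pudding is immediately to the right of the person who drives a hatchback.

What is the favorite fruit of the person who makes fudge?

The person who likes grapes is narrowed to house 1 or 2 or 3 or 4; consider each.
Placing it in house 1 and house 2 and house 4 leads to a contradiction, so it's in house 3.
By clue 3, the person who drives a motorcycle is in house 3.
House 1 profession: only chef fits.
The only favorite fruit still possible for house 5 is plums.
House 5 vehicle: only sedan fits.
The dentist is narrowed to house 3 or 4; consider each.
Placing it in house 3 leads to a contradiction, so it's in house 4.
From clue 5, the person who makes gelato must be in house 5.
From clue 4, the person who makes cake must be in house 4.
House 4's vehicle must be pickup (nothing else left).
Clue 8: the person who makes pudding is in house 3.
The person who drives a hatchback is in house 2 (clue 13).
House 1 vehicle: only jeep fits.
So house 1 gets oranges for favorite fruit.
The person who likes apples is narrowed to house 2 or 4; consider each.
Placing it in house 2 leads to a contradiction, so it's in house 4.
So house 2 gets lemons for favorite fruit.
From clue 12, the engineer must be in house 3.
That leaves teacher as the profession for house 5.
By clue 1, the person who makes mousse is in house 1.
House 2's profession must be plumber (nothing else left).
That leaves fudge as the dessert for house 2.
So: house 1 = oranges/chef/mousse/jeep, house 2 = lemons/plumber/fudge/hatchback, house 3 = grapes/engineer/pudding/motorcycle, house 4 = apples/dentist/cake/pickup, house 5 = plums/teacher/gelato/sedan.

lemons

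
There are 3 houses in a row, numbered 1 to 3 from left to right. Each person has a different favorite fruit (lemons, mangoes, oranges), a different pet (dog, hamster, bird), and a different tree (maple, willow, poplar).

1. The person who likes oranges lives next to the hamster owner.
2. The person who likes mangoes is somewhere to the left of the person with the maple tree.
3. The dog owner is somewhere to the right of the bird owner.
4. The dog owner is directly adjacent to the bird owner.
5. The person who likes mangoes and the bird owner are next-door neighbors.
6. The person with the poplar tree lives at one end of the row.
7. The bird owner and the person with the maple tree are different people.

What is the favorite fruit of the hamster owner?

The person who likes mangoes is narrowed to house 1 or 2; consider each.
Placing it in house 2 leads to a contradiction, so it's in house 1.
Clue 5: the bird owner is in house 2.
By clue 7, the person with the maple tree is in house 3.
The only pet still possible for house 1 is hamster.
House 3 pet: only dog fits.
House 1's tree must be poplar (nothing else left).
House 2's tree must be willow (nothing else left).
Clue 1 places the person who likes oranges in house 2.
So house 3 gets lemons for favorite fruit.
So: house 1 = mangoes/hamster/poplar, house 2 = oranges/bird/willow, house 3 = lemons/dog/maple.

mangoes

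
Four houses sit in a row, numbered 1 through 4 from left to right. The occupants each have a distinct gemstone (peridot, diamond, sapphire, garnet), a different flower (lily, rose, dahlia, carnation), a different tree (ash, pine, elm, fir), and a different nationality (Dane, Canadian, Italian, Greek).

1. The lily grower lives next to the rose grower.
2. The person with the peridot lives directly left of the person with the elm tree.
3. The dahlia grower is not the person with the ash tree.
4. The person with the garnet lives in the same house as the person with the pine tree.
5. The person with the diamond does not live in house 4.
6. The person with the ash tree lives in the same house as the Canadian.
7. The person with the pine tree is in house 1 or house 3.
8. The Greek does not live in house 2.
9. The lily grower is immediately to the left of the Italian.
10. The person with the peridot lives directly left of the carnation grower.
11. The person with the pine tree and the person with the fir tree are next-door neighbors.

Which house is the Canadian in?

House 4's gemstone must be sapphire (nothing else left).
The person with the garnet is narrowed to house 1 or 3; consider each.
Placing it in house 3 leads to a contradiction, so it's in house 1.
From clue 4, the person with the pine tree must be in house 1.
Clue 11: the person with the fir tree is in house 2.
The person with the diamond is narrowed to house 2 or 3; consider each.
Placing it in house 3 leads to a contradiction, so it's in house 2.
House 3's gemstone must be peridot (nothing else left).
From clue 2, the person with the elm tree must be in house 4.
Clue 10 places the carnation grower in house 4.
That leaves ash as the tree for house 3.
Clue 6 places the Canadian in house 3.
From clue 1, the rose grower must be in house 2.
So house 1 gets dahlia for flower.
The only flower still possible for house 3 is lily.
Clue 9: the Italian is in house 4.
House 1's nationality must be Greek (nothing else left).
House 2's nationality must be Dane (nothing else left).
So: house 1 = garnet/dahlia/pine/Greek, house 2 = diamond/rose/fir/Dane, house 3 = peridot/lily/ash/Canadian, house 4 = sapphire/carnation/elm/Italian.

3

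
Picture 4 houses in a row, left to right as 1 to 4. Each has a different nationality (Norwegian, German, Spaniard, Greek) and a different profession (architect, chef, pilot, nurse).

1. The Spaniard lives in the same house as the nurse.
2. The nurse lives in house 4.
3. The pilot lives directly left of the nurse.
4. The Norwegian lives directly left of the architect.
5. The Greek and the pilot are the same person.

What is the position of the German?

2

Clue 2: the nurse is in house 4.
From clue 3, the pilot must be in house 3.
Clue 5: the Greek is in house 3.
House 1 profession: only chef fits.
House 2 profession: only architect fits.
The Spaniard is in house 4 (clue 1).
By clue 4, the Norwegian is in house 1.
So house 2 gets German for nationality.
So: house 1 = Norwegian/chef, house 2 = German/architect, house 3 = Greek/pilot, house 4 = Spaniard/nurse.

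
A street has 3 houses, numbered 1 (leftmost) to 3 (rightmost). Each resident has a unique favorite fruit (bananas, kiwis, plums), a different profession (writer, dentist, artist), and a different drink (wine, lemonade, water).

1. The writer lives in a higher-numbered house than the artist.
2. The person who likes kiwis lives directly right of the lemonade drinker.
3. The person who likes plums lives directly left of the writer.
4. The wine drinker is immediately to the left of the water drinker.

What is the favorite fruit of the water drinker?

House 3 drink: only water fits.
From clue 4, the wine drinker must be in house 2.
House 1's drink must be lemonade (nothing else left).
From clue 2, the person who likes kiwis must be in house 2.
House 1 favorite fruit: only plums fits.
The only favorite fruit still possible for house 3 is bananas.
Clue 3 places the writer in house 2.
The only profession still possible for house 1 is artist.
So house 3 gets dentist for profession.
So: house 1 = plums/artist/lemonade, house 2 = kiwis/writer/wine, house 3 = bananas/dentist/water.

bananas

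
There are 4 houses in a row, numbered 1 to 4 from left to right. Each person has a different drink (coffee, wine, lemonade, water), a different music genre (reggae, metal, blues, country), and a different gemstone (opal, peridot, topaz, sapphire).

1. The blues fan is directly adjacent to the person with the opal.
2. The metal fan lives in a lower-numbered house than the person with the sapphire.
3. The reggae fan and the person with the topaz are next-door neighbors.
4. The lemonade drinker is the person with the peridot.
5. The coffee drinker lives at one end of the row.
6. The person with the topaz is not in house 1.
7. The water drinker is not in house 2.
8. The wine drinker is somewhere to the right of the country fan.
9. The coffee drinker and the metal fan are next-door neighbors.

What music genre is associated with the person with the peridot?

blues

The coffee drinker is narrowed to house 1 or 4; consider each.
Placing it in house 1 leads to a contradiction, so it's in house 4.
The metal fan is in house 3 (clue 9).
By clue 2, the person with the sapphire is in house 4.
The water drinker is narrowed to house 1 or 3; consider each.
Placing it in house 3 leads to a contradiction, so it's in house 1.
So house 1 gets opal for gemstone.
From clue 1, the blues fan must be in house 2.
The only music genre still possible for house 1 is country.
That leaves reggae as the music genre for house 4.
The person with the topaz is in house 3 (clue 3).
House 2 gemstone: only peridot fits.
From clue 4, the lemonade drinker must be in house 2.
House 3's drink must be wine (nothing else left).
So: house 1 = water/country/opal, house 2 = lemonade/blues/peridot, house 3 = wine/metal/topaz, house 4 = coffee/reggae/sapphire.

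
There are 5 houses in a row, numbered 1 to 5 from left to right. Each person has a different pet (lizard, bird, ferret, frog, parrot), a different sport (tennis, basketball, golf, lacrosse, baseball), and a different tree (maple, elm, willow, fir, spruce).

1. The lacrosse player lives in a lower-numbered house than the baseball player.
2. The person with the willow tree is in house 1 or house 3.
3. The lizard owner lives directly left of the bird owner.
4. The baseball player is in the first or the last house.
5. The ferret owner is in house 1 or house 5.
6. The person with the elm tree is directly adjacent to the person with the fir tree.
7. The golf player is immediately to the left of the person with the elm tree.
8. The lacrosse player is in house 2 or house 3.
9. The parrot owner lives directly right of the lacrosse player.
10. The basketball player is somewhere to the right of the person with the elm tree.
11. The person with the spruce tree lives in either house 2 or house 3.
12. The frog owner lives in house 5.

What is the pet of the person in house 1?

The baseball player is in house 5 (clue 4).
Clue 12 places the frog owner in house 5.
House 1 pet: only ferret fits.
So house 2 gets lizard for pet.
House 5 tree: only maple fits.
Clue 3 places the bird owner in house 3.
The only pet still possible for house 4 is parrot.
So house 4 gets fir for tree.
From clue 6, the person with the elm tree must be in house 3.
The golf player is in house 2 (clue 7).
Clue 9 places the lacrosse player in house 3.
The basketball player is in house 4 (clue 10).
House 1's sport must be tennis (nothing else left).
House 1's tree must be willow (nothing else left).
House 2 tree: only spruce fits.
So: house 1 = ferret/tennis/willow, house 2 = lizard/golf/spruce, house 3 = bird/lacrosse/elm, house 4 = parrot/basketball/fir, house 5 = frog/baseball/maple.

ferret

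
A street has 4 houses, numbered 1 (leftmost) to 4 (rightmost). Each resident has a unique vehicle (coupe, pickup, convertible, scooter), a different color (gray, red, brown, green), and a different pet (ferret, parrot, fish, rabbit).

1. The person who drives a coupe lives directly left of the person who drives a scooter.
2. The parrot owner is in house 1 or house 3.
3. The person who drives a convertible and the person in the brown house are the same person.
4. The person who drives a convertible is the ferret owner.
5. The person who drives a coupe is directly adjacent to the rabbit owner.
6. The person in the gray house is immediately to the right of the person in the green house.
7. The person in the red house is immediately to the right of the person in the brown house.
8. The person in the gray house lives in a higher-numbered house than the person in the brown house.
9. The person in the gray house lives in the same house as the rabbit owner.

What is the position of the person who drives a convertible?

1

The parrot owner is narrowed to house 1 or 3; consider each.
Placing it in house 1 leads to a contradiction, so it's in house 3.
House 4's color must be gray (nothing else left).
From clue 6, the person in the green house must be in house 3.
Clue 9: the rabbit owner is in house 4.
House 1's color must be brown (nothing else left).
The only color still possible for house 2 is red.
Clue 3: the person who drives a convertible is in house 1.
From clue 4, the ferret owner must be in house 1.
The person who drives a coupe is in house 3 (clue 5).
That leaves fish as the pet for house 2.
Clue 1 places the person who drives a scooter in house 4.
House 2's vehicle must be pickup (nothing else left).
So: house 1 = convertible/brown/ferret, house 2 = pickup/red/fish, house 3 = coupe/green/parrot, house 4 = scooter/gray/rabbit.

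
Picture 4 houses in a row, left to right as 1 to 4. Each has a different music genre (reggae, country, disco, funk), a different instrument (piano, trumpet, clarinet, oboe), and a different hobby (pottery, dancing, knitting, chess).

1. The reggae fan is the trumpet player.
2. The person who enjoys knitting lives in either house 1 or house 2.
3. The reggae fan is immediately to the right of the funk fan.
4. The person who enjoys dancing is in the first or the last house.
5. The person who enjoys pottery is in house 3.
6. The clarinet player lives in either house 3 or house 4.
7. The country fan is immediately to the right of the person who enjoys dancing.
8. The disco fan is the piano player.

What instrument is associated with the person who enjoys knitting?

The person who enjoys pottery is in house 3 (clue 5).
Clue 7 places the country fan in house 2.
Clue 7 places the person who enjoys dancing in house 1.
So house 2 gets knitting for hobby.
The only hobby still possible for house 4 is chess.
Clue 3 places the reggae fan in house 4.
From clue 3, the funk fan must be in house 3.
House 1's music genre must be disco (nothing else left).
The only instrument still possible for house 2 is oboe.
Clue 1 places the trumpet player in house 4.
Clue 8: the piano player is in house 1.
That leaves clarinet as the instrument for house 3.
So: house 1 = disco/piano/dancing, house 2 = country/oboe/knitting, house 3 = funk/clarinet/pottery, house 4 = reggae/trumpet/chess.

oboe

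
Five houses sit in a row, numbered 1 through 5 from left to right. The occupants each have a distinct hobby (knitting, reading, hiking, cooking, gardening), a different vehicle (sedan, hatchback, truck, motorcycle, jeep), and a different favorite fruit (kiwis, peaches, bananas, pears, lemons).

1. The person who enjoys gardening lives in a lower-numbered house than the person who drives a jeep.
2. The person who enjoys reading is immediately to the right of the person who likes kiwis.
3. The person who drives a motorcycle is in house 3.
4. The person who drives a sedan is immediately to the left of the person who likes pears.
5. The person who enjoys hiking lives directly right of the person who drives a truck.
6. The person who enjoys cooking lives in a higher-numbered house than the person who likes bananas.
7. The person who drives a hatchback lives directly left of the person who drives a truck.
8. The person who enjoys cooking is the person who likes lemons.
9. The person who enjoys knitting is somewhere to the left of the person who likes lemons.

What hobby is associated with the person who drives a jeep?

reading

Clue 3 places the person who drives a motorcycle in house 3.
House 5 vehicle: only jeep fits.
The person who drives a hatchback is in house 1 (clue 7).
Clue 7: the person who drives a truck is in house 2.
So house 4 gets sedan for vehicle.
Clue 4 places the person who likes pears in house 5.
Clue 5: the person who enjoys hiking is in house 3.
The only hobby still possible for house 5 is reading.
The person who likes kiwis is in house 4 (clue 2).
So house 2 gets lemons for favorite fruit.
Clue 8 places the person who enjoys cooking in house 2.
The person who enjoys knitting is in house 1 (clue 9).
So house 4 gets gardening for hobby.
Clue 6 places the person who likes bananas in house 1.
That leaves peaches as the favorite fruit for house 3.
So: house 1 = knitting/hatchback/bananas, house 2 = cooking/truck/lemons, house 3 = hiking/motorcycle/peaches, house 4 = gardening/sedan/kiwis, house 5 = reading/jeep/pears.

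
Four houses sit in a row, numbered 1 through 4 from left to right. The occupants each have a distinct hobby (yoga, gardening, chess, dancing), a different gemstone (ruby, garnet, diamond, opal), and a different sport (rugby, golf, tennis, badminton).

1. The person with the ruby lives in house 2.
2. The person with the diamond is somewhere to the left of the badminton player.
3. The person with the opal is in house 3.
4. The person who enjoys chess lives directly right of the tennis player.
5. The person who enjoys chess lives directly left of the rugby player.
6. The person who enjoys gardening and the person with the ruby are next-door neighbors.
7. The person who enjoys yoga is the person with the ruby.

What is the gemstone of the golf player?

diamond

From clue 1, the person with the ruby must be in house 2.
Clue 3: the person with the opal is in house 3.
The person who enjoys yoga is in house 2 (clue 7).
The only hobby still possible for house 3 is chess.
The only hobby still possible for house 4 is dancing.
The only gemstone still possible for house 4 is garnet.
The tennis player is in house 2 (clue 4).
The rugby player is in house 4 (clue 5).
So house 1 gets gardening for hobby.
So house 1 gets diamond for gemstone.
The only sport still possible for house 1 is golf.
House 3's sport must be badminton (nothing else left).
So: house 1 = gardening/diamond/golf, house 2 = yoga/ruby/tennis, house 3 = chess/opal/badminton, house 4 = dancing/garnet/rugby.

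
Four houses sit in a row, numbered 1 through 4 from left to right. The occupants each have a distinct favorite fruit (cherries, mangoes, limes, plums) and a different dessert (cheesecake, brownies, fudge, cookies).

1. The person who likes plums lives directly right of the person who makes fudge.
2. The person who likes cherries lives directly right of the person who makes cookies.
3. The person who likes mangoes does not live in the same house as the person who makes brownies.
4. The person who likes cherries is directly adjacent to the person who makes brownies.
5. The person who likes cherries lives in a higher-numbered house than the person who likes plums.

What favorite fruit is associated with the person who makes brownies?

The person who likes cherries is narrowed to house 3 or 4; consider each.
Placing it in house 4 leads to a contradiction, so it's in house 3.
Clue 2: the person who makes cookies is in house 2.
From clue 5, the person who likes plums must be in house 2.
So house 3 gets cheesecake for dessert.
That leaves brownies as the dessert for house 4.
The person who likes mangoes is in house 1 (clue 3).
House 4 favorite fruit: only limes fits.
House 1 dessert: only fudge fits.
So: house 1 = mangoes/fudge, house 2 = plums/cookies, house 3 = cherries/cheesecake, house 4 = limes/brownies.

limes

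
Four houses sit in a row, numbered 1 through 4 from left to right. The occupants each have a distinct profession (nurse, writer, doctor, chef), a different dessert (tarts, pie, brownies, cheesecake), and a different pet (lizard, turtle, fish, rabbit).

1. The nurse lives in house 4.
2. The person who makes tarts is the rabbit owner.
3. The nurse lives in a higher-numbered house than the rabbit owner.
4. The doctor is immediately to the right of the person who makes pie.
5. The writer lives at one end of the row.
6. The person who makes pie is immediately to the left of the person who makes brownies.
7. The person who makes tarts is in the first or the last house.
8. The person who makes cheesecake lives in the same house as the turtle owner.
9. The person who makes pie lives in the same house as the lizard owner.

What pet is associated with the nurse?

turtle

Clue 1: the nurse is in house 4.
That leaves writer as the profession for house 1.
Clue 2: the person who makes tarts is in house 1.
By clue 2, the rabbit owner is in house 1.
The only dessert still possible for house 2 is pie.
House 3 dessert: only brownies fits.
That leaves cheesecake as the dessert for house 4.
Clue 4 places the doctor in house 3.
Clue 8: the turtle owner is in house 4.
The only profession still possible for house 2 is chef.
So house 2 gets lizard for pet.
The only pet still possible for house 3 is fish.
So: house 1 = writer/tarts/rabbit, house 2 = chef/pie/lizard, house 3 = doctor/brownies/fish, house 4 = nurse/cheesecake/turtle.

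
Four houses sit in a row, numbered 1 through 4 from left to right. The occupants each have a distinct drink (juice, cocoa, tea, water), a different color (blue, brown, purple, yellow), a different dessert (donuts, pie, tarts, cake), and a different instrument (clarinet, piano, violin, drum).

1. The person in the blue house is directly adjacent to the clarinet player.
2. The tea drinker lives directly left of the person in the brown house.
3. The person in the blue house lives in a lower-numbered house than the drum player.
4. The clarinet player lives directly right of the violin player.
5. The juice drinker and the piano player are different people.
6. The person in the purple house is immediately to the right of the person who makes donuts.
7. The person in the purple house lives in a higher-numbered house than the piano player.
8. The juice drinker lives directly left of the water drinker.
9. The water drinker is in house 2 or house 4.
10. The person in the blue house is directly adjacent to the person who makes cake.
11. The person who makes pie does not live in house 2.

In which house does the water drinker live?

The juice drinker is narrowed to house 1 or 3; consider each.
Placing it in house 1 leads to a contradiction, so it's in house 3.
By clue 8, the water drinker is in house 4.
The cocoa drinker is narrowed to house 1 or 2; consider each.
Placing it in house 2 leads to a contradiction, so it's in house 1.
The only drink still possible for house 2 is tea.
Clue 2: the person in the brown house is in house 3.
The only instrument still possible for house 4 is drum.
House 3's instrument must be clarinet (nothing else left).
Clue 1: the person in the blue house is in house 2.
From clue 4, the violin player must be in house 2.
So house 1 gets yellow for color.
The only color still possible for house 4 is purple.
That leaves tarts as the dessert for house 2.
The only dessert still possible for house 4 is pie.
The only instrument still possible for house 1 is piano.
The person who makes donuts is in house 3 (clue 6).
So house 1 gets cake for dessert.
So: house 1 = cocoa/yellow/cake/piano, house 2 = tea/blue/tarts/violin, house 3 = juice/brown/donuts/clarinet, house 4 = water/purple/pie/drum.

4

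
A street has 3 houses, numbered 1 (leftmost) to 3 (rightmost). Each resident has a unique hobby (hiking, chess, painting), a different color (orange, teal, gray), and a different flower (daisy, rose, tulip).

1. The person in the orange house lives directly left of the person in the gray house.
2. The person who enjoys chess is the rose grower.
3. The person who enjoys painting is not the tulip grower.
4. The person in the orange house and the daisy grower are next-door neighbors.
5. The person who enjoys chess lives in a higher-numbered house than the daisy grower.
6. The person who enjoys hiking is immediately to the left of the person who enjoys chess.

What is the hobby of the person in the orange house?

hiking

The person who enjoys chess is narrowed to house 2 or 3; consider each.
Placing it in house 2 leads to a contradiction, so it's in house 3.
By clue 2, the rose grower is in house 3.
By clue 6, the person who enjoys hiking is in house 2.
The only hobby still possible for house 1 is painting.
Clue 3: the tulip grower is in house 2.
House 1 flower: only daisy fits.
The person in the orange house is in house 2 (clue 4).
The only color still possible for house 1 is teal.
The only color still possible for house 3 is gray.
So: house 1 = painting/teal/daisy, house 2 = hiking/orange/tulip, house 3 = chess/gray/rose.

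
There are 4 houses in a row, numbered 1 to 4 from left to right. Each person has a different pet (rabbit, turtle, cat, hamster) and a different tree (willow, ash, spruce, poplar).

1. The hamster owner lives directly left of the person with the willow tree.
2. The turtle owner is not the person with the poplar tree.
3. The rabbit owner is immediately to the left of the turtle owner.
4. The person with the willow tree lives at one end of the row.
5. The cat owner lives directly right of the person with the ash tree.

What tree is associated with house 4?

From clue 4, the person with the willow tree must be in house 4.
From clue 1, the hamster owner must be in house 3.
House 1 pet: only rabbit fits.
From clue 3, the turtle owner must be in house 2.
House 4 pet: only cat fits.
By clue 5, the person with the ash tree is in house 3.
So house 1 gets poplar for tree.
So house 2 gets spruce for tree.
So: house 1 = rabbit/poplar, house 2 = turtle/spruce, house 3 = hamster/ash, house 4 = cat/willow.

willow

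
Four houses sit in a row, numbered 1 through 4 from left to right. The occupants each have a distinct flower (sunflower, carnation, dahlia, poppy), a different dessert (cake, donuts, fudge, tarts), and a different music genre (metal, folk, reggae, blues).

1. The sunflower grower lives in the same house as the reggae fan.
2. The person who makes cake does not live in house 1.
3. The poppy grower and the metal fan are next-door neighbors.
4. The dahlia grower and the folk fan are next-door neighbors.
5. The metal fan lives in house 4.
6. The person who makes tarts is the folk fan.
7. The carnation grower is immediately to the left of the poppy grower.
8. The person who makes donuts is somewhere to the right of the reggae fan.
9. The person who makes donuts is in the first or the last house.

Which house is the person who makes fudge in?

Clue 5 places the metal fan in house 4.
By clue 9, the person who makes donuts is in house 4.
Clue 3 places the poppy grower in house 3.
The carnation grower is in house 2 (clue 7).
So house 4 gets dahlia for flower.
The reggae fan is in house 1 (clue 1).
Clue 4 places the folk fan in house 3.
Clue 6 places the person who makes tarts in house 3.
That leaves sunflower as the flower for house 1.
House 1 dessert: only fudge fits.
That leaves cake as the dessert for house 2.
So house 2 gets blues for music genre.
So: house 1 = sunflower/fudge/reggae, house 2 = carnation/cake/blues, house 3 = poppy/tarts/folk, house 4 = dahlia/donuts/metal.

1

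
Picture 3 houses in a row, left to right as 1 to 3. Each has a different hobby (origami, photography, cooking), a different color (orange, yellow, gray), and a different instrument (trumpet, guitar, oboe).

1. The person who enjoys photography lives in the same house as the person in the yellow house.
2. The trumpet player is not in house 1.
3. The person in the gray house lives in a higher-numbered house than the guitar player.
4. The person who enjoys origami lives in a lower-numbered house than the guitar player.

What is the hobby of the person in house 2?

The person who enjoys origami is in house 1 (clue 4).
The guitar player is in house 2 (clue 4).
The only instrument still possible for house 1 is oboe.
The only instrument still possible for house 3 is trumpet.
By clue 3, the person in the gray house is in house 3.
So house 1 gets orange for color.
So house 2 gets yellow for color.
From clue 1, the person who enjoys photography must be in house 2.
House 3 hobby: only cooking fits.
So: house 1 = origami/orange/oboe, house 2 = photography/yellow/guitar, house 3 = cooking/gray/trumpet.

photography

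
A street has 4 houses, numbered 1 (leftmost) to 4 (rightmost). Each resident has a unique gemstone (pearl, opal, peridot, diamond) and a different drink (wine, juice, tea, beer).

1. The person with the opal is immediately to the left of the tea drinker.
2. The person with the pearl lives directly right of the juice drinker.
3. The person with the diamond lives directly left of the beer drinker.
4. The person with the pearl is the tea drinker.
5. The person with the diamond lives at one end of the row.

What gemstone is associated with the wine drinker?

diamond

By clue 5, the person with the diamond is in house 1.
Clue 3: the beer drinker is in house 2.
From clue 2, the person with the pearl must be in house 4.
By clue 2, the juice drinker is in house 3.
By clue 4, the tea drinker is in house 4.
That leaves wine as the drink for house 1.
Clue 1: the person with the opal is in house 3.
House 2 gemstone: only peridot fits.
So: house 1 = diamond/wine, house 2 = peridot/beer, house 3 = opal/juice, house 4 = pearl/tea.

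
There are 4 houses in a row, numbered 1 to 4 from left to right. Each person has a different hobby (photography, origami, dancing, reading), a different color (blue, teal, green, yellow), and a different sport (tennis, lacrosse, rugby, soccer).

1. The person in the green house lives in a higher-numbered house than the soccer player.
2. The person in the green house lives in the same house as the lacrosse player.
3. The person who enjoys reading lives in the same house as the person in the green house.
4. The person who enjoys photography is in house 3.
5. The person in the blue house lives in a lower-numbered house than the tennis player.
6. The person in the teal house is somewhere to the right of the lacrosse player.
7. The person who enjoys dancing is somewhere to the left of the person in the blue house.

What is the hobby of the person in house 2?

reading

The person who enjoys photography is in house 3 (clue 4).
That leaves yellow as the color for house 1.
Clue 3: the person who enjoys reading is in house 2.
Clue 3 places the person in the green house in house 2.
House 4's hobby must be origami (nothing else left).
House 4 color: only teal fits.
Clue 1: the soccer player is in house 1.
The lacrosse player is in house 2 (clue 2).
The tennis player is in house 4 (clue 5).
House 1's hobby must be dancing (nothing else left).
House 3 color: only blue fits.
So house 3 gets rugby for sport.
So: house 1 = dancing/yellow/soccer, house 2 = reading/green/lacrosse, house 3 = photography/blue/rugby, house 4 = origami/teal/tennis.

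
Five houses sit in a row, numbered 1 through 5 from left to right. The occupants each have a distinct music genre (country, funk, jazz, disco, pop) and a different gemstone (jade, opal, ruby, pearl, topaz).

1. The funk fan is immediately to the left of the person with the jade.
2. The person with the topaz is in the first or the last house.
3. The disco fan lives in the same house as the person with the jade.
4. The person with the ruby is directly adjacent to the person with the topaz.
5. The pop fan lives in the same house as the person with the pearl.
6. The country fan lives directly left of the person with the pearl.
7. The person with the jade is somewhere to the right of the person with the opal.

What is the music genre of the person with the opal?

The person with the ruby is narrowed to house 2 or 4; consider each.
Placing it in house 4 leads to a contradiction, so it's in house 2.
The person with the topaz is in house 1 (clue 4).
The only music genre still possible for house 1 is jazz.
House 2 music genre: only country fits.
From clue 6, the person with the pearl must be in house 3.
That leaves jade as the gemstone for house 5.
By clue 1, the funk fan is in house 4.
By clue 3, the disco fan is in house 5.
Clue 5: the pop fan is in house 3.
House 4 gemstone: only opal fits.
So: house 1 = jazz/topaz, house 2 = country/ruby, house 3 = pop/pearl, house 4 = funk/opal, house 5 = disco/jade.

funk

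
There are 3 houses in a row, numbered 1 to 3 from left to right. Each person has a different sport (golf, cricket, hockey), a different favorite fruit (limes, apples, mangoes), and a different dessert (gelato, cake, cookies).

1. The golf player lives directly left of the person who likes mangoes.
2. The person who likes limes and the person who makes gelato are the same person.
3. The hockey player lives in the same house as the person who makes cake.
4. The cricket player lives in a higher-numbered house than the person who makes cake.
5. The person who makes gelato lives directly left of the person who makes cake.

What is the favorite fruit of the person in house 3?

Clue 5 places the person who makes gelato in house 1.
From clue 5, the person who makes cake must be in house 2.
House 3's dessert must be cookies (nothing else left).
The person who likes limes is in house 1 (clue 2).
Clue 3: the hockey player is in house 2.
By clue 4, the cricket player is in house 3.
House 1 sport: only golf fits.
From clue 1, the person who likes mangoes must be in house 2.
So house 3 gets apples for favorite fruit.
So: house 1 = golf/limes/gelato, house 2 = hockey/mangoes/cake, house 3 = cricket/apples/cookies.

apples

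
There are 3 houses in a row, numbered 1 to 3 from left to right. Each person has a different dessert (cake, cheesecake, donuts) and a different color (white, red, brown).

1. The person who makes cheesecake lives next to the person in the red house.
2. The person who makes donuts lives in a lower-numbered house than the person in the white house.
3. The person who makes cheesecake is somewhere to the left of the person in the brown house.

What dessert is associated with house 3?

House 3's dessert must be cake (nothing else left).
That leaves red as the color for house 1.
By clue 1, the person who makes cheesecake is in house 2.
The person in the brown house is in house 3 (clue 3).
The only dessert still possible for house 1 is donuts.
House 2 color: only white fits.
So: house 1 = donuts/red, house 2 = cheesecake/white, house 3 = cake/brown.

cake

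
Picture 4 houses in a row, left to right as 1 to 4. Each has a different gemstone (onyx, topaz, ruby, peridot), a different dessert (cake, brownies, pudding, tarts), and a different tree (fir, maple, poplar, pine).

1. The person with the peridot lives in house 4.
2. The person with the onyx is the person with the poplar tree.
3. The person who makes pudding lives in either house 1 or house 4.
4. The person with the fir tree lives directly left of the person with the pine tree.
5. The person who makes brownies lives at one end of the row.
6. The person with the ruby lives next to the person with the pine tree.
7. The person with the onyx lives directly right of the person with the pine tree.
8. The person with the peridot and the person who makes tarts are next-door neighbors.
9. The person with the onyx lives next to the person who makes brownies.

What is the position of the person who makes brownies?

4

The person with the peridot is in house 4 (clue 1).
The person who makes tarts is in house 3 (clue 8).
By clue 9, the person with the onyx is in house 3.
By clue 9, the person who makes brownies is in house 4.
House 1 dessert: only pudding fits.
House 2 dessert: only cake fits.
The person with the poplar tree is in house 3 (clue 2).
By clue 7, the person with the pine tree is in house 2.
House 4 tree: only maple fits.
By clue 6, the person with the ruby is in house 1.
House 2's gemstone must be topaz (nothing else left).
The only tree still possible for house 1 is fir.
So: house 1 = ruby/pudding/fir, house 2 = topaz/cake/pine, house 3 = onyx/tarts/poplar, house 4 = peridot/brownies/maple.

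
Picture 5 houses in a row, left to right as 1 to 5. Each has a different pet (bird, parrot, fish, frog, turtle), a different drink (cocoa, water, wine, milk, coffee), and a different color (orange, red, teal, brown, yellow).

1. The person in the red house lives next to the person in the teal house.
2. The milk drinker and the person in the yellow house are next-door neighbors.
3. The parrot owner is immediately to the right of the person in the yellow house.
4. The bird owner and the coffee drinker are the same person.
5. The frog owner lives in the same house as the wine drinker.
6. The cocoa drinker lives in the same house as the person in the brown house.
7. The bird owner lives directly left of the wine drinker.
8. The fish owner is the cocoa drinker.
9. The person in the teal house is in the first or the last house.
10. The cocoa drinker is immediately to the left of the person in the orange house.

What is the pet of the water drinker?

turtle

The person in the red house is narrowed to house 2 or 4; consider each.
Placing it in house 2 leads to a contradiction, so it's in house 4.
Clue 1: the person in the teal house is in house 5.
The fish owner is narrowed to house 1 or 2; consider each.
Placing it in house 2 leads to a contradiction, so it's in house 1.
From clue 8, the cocoa drinker must be in house 1.
The person in the orange house is in house 2 (clue 10).
The only color still possible for house 1 is brown.
The only color still possible for house 3 is yellow.
Clue 3: the parrot owner is in house 4.
By clue 7, the bird owner is in house 2.
By clue 7, the wine drinker is in house 3.
House 2 drink: only coffee fits.
So house 5 gets water for drink.
The frog owner is in house 3 (clue 5).
That leaves turtle as the pet for house 5.
House 4's drink must be milk (nothing else left).
So: house 1 = fish/cocoa/brown, house 2 = bird/coffee/orange, house 3 = frog/wine/yellow, house 4 = parrot/milk/red, house 5 = turtle/water/teal.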